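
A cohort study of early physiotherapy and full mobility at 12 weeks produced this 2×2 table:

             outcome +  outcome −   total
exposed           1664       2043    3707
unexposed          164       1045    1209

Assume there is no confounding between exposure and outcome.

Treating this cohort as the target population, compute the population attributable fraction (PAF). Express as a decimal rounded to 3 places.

p₁ = P(outcome | exposed) = 1664/3707 = 0.44888
p₀ = P(outcome | unexposed) = 164/1209 = 0.13565
Exposure prevalence π = 3707/4916 = 0.75407; overall risk P(Y=1) = 0.37185.
Under exogeneity, PAF = [P(Y=1) − p₀]/P(Y=1).
PAF = (0.37185 − 0.13565) / 0.37185 ≈ 0.6352

PAF ≈ 0.635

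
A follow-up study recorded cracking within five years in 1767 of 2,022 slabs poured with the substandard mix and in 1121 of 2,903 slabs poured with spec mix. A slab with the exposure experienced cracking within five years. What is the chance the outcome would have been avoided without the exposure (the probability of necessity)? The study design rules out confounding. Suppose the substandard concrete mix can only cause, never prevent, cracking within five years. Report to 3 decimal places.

p₁ = P(outcome | exposed) = 1767/2022 = 0.87389
p₀ = P(outcome | unexposed) = 1121/2903 = 0.38615
Under exogeneity and monotonicity, PN = (p₁ − p₀) / p₁.
PN = (0.87389 − 0.38615) / 0.87389 = 0.48773 / 0.87389 ≈ 0.5581

PN ≈ 0.558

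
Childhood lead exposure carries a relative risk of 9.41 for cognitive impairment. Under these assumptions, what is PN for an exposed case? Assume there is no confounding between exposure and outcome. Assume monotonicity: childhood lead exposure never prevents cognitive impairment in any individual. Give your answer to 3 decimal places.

Under exogeneity and monotonicity, PN = (RR − 1) / RR = 1 − 1/RR.
PN = (9.41 − 1) / 9.41 = 8.41 / 9.41 ≈ 0.8937

PN ≈ 0.894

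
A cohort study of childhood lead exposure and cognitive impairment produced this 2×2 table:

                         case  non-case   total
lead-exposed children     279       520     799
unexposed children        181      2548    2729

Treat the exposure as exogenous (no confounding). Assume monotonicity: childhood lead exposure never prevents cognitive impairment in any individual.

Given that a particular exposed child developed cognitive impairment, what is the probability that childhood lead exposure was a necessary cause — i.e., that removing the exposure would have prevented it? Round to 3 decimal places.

p₁ = P(outcome | exposed) = 279/799 = 0.34919
p₀ = P(outcome | unexposed) = 181/2729 = 0.066325
Under exogeneity and monotonicity, PN = (p₁ − p₀) / p₁.
PN = (0.34919 − 0.066325) / 0.34919 = 0.28286 / 0.34919 ≈ 0.8101

PN ≈ 0.810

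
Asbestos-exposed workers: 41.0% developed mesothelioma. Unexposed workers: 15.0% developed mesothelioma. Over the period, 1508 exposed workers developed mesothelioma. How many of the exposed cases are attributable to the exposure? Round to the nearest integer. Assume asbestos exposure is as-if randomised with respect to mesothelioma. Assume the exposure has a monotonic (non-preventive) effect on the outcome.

about 956 cases

p₁ = 0.41, p₀ = 0.15.
PN = (p₁ − p₀)/p₁ = (0.41 − 0.15) / 0.41 ≈ 0.63415.
Attributable cases ≈ PN × (exposed cases) = 0.63415 × 1508 ≈ 956.29.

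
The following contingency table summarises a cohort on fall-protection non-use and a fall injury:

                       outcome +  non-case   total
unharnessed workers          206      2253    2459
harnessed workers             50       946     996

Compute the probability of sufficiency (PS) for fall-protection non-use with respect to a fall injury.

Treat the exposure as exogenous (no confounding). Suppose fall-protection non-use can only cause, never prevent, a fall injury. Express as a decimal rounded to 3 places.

PS ≈ 0.035

p₁ = P(outcome | exposed) = 206/2459 = 0.083774
p₀ = P(outcome | unexposed) = 50/996 = 0.050201
Under exogeneity and monotonicity, PS = (p₁ − p₀) / (1 − p₀).
PS = (0.083774 − 0.050201) / (1 − 0.050201) = 0.033573 / 0.9498 ≈ 0.0353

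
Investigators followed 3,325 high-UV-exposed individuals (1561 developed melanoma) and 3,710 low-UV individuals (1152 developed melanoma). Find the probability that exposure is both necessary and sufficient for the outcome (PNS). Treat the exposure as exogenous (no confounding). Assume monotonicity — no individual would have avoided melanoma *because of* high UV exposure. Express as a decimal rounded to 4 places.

p₁ = P(outcome | exposed) = 1561/3325 = 0.46947
p₀ = P(outcome | unexposed) = 1152/3710 = 0.31051
Under exogeneity and monotonicity, PNS = p₁ − p₀.
PNS = 0.46947 − 0.31051 = 0.15896

PNS ≈ 0.1590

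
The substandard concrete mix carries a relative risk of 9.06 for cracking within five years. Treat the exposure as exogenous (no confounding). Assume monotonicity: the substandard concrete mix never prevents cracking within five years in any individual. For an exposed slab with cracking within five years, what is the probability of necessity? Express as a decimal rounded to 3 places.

Under exogeneity and monotonicity, PN = (RR − 1) / RR = 1 − 1/RR.
PN = (9.06 − 1) / 9.06 = 8.06 / 9.06 ≈ 0.8896

PN ≈ 0.890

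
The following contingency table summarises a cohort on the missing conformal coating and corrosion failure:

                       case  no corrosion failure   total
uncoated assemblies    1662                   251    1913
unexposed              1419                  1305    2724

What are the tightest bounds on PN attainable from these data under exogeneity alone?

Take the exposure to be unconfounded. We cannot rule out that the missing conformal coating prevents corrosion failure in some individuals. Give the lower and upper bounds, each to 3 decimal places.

0.400 ≤ PN ≤ 0.551

p₁ = P(outcome | exposed) = 1662/1913 = 0.86879
p₀ = P(outcome | unexposed) = 1419/2724 = 0.52093
Under exogeneity alone the bounds on PN are max{0,(p₁−p₀)/p₁} ≤ PN ≤ min{1,(1−p₀)/p₁}.
  lower = (p₁ − p₀)/p₁ = 0.34787 / 0.86879 ≈ 0.4004
  upper = min{1, (1 − p₀)/p₁} = 0.47907 / 0.86879 ≈ 0.5514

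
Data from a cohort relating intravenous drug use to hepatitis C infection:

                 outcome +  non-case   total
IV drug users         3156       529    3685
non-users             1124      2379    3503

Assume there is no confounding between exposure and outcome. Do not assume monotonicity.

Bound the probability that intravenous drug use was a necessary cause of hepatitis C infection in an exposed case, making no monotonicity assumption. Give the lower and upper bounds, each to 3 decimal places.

p₁ = P(outcome | exposed) = 3156/3685 = 0.85645
p₀ = P(outcome | unexposed) = 1124/3503 = 0.32087
Under exogeneity alone the bounds on PN are max{0,(p₁−p₀)/p₁} ≤ PN ≤ min{1,(1−p₀)/p₁}.
  lower = (p₁ − p₀)/p₁ = 0.53558 / 0.85645 ≈ 0.6253
  upper = min{1, (1 − p₀)/p₁} = 0.67913 / 0.85645 ≈ 0.7930

0.625 ≤ PN ≤ 0.793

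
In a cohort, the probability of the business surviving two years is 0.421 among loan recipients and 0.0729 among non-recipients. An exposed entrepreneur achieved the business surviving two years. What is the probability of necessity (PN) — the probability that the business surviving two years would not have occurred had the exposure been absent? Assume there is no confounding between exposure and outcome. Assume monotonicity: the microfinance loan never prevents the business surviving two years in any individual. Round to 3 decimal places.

PN ≈ 0.827

Let p₁ = 0.421, p₀ = 0.0729.
Under exogeneity and monotonicity, PN = (p₁ − p₀) / p₁.
PN = (0.421 − 0.0729) / 0.421 = 0.3481 / 0.421 ≈ 0.8268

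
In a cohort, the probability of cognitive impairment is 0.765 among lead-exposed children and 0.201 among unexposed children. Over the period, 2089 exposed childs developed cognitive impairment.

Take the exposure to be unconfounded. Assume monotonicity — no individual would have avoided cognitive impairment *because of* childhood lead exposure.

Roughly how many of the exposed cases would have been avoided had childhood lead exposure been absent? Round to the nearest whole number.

Let p₁ = 0.765, p₀ = 0.201.
PN = (p₁ − p₀)/p₁ = (0.765 − 0.201) / 0.765 ≈ 0.73725.
Attributable cases ≈ PN × (exposed cases) = 0.73725 × 2089 ≈ 1540.13.

about 1540 cases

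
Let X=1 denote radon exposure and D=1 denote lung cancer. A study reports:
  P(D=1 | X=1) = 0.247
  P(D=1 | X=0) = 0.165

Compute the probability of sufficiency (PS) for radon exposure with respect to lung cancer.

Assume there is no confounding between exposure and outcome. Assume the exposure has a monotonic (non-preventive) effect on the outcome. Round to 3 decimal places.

Let p₁ = 0.247, p₀ = 0.165.
Under exogeneity and monotonicity, PS = (p₁ − p₀) / (1 − p₀).
PS = (0.247 − 0.165) / (1 − 0.165) = 0.082 / 0.835 ≈ 0.0982

PS ≈ 0.098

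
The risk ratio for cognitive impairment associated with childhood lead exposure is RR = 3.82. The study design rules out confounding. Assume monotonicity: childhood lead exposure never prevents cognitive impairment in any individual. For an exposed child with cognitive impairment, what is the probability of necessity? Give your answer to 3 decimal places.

Under exogeneity and monotonicity, PN = (RR − 1) / RR = 1 − 1/RR.
PN = (3.82 − 1) / 3.82 = 2.82 / 3.82 ≈ 0.7382

PN ≈ 0.738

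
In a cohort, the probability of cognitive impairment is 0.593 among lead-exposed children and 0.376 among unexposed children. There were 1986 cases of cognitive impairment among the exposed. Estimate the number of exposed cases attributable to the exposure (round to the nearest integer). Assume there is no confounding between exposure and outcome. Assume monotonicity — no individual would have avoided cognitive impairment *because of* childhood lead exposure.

about 727 cases

Let p₁ = 0.593, p₀ = 0.376.
PN = (p₁ − p₀)/p₁ = (0.593 − 0.376) / 0.593 ≈ 0.36594.
Attributable cases ≈ PN × (exposed cases) = 0.36594 × 1986 ≈ 726.75.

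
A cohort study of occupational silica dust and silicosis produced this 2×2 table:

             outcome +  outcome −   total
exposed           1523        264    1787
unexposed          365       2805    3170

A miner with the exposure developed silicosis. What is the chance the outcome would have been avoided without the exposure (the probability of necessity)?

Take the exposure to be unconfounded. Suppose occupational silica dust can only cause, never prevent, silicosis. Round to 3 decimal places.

PN ≈ 0.865

p₁ = P(outcome | exposed) = 1523/1787 = 0.85227
p₀ = P(outcome | unexposed) = 365/3170 = 0.11514
Under exogeneity and monotonicity, PN = (p₁ − p₀) / p₁.
PN = (0.85227 − 0.11514) / 0.85227 = 0.73712 / 0.85227 ≈ 0.8649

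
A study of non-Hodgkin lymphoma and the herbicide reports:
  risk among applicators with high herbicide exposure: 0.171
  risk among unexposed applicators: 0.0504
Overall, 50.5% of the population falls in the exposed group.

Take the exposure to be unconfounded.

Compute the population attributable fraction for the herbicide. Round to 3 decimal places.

Let p₁ = 0.171, p₀ = 0.0504.
Overall risk P(Y=1) = π·p₁ + (1−π)·p₀ = 0.505×0.171 + 0.495×0.0504 = 0.1113.
Under exogeneity, PAF = [P(Y=1) − p₀] / P(Y=1).
PAF = (0.1113 − 0.0504) / 0.1113 ≈ 0.5472

PAF ≈ 0.547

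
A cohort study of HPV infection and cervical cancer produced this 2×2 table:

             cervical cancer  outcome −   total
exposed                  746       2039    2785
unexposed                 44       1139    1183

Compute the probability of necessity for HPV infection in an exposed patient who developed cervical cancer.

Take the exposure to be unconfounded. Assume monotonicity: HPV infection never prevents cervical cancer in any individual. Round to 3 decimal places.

PN ≈ 0.861

p₁ = P(outcome | exposed) = 746/2785 = 0.26786
p₀ = P(outcome | unexposed) = 44/1183 = 0.037194
Under exogeneity and monotonicity, PN = (p₁ − p₀)/p₁.
PN = (0.26786 − 0.037194) / 0.26786 ≈ 0.8611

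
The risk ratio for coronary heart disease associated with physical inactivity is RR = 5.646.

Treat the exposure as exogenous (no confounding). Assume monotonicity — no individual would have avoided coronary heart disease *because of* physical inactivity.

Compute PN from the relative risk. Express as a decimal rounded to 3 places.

Under exogeneity and monotonicity, PN = (RR − 1) / RR = 1 − 1/RR.
PN = (5.646 − 1) / 5.646 = 4.646 / 5.646 ≈ 0.8229

PN ≈ 0.823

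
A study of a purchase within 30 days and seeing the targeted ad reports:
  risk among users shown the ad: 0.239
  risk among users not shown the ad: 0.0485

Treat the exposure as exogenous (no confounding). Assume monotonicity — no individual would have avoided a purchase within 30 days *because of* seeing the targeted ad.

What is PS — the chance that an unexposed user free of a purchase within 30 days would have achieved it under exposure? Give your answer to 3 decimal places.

Let p₁ = 0.239, p₀ = 0.0485.
Under exogeneity and monotonicity, PS = (p₁ − p₀) / (1 − p₀).
PS = (0.239 − 0.0485) / (1 − 0.0485) = 0.1905 / 0.9515 ≈ 0.2002

PS ≈ 0.200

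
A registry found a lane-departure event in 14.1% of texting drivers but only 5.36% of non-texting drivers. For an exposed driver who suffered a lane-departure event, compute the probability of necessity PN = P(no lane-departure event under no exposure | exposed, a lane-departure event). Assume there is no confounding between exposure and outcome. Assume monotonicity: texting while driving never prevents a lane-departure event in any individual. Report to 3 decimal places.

PN ≈ 0.620

p₁ = 0.141, p₀ = 0.0536.
Under exogeneity and monotonicity, PN = (p₁ − p₀) / p₁.
PN = (0.141 − 0.0536) / 0.141 = 0.0874 / 0.141 ≈ 0.6199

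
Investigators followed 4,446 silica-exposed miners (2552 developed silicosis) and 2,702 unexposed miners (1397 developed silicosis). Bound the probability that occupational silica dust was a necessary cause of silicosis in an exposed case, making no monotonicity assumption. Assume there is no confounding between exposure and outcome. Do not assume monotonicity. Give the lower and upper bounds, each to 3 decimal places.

0.099 ≤ PN ≤ 0.841

p₁ = P(outcome | exposed) = 2552/4446 = 0.574
p₀ = P(outcome | unexposed) = 1397/2702 = 0.51702
Under exogeneity alone the bounds on PN are max{0,(p₁−p₀)/p₁} ≤ PN ≤ min{1,(1−p₀)/p₁}.
  lower = (p₁ − p₀)/p₁ = 0.056975 / 0.574 ≈ 0.0993
  upper = min{1, (1 − p₀)/p₁} = 0.48298 / 0.574 ≈ 0.8414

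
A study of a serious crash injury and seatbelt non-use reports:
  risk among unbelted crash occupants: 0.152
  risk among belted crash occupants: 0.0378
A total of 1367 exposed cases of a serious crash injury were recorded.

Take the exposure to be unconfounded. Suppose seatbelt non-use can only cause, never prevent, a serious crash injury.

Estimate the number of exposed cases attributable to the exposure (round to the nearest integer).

about 1027 cases

Let p₁ = 0.152, p₀ = 0.0378.
PN = (p₁ − p₀)/p₁ = (0.152 − 0.0378) / 0.152 ≈ 0.75132.
Attributable cases ≈ PN × (exposed cases) = 0.75132 × 1367 ≈ 1027.05.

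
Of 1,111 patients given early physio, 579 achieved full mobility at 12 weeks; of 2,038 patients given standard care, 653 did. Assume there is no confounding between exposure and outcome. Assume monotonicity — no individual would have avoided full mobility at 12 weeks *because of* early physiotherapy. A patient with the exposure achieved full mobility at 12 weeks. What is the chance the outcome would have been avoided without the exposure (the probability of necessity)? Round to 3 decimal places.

p₁ = P(outcome | exposed) = 579/1111 = 0.52115
p₀ = P(outcome | unexposed) = 653/2038 = 0.32041
Under exogeneity and monotonicity, PN = (p₁ − p₀) / p₁.
PN = (0.52115 − 0.32041) / 0.52115 = 0.20074 / 0.52115 ≈ 0.3852

PN ≈ 0.385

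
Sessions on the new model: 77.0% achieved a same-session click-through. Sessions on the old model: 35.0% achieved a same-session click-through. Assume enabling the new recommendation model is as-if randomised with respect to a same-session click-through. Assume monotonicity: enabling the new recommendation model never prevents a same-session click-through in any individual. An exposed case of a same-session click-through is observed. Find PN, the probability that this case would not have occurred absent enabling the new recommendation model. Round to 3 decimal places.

PN ≈ 0.545

p₁ = 0.77, p₀ = 0.35.
Under exogeneity and monotonicity, PN = (p₁ − p₀) / p₁.
PN = (0.77 − 0.35) / 0.77 = 0.42 / 0.77 ≈ 0.5455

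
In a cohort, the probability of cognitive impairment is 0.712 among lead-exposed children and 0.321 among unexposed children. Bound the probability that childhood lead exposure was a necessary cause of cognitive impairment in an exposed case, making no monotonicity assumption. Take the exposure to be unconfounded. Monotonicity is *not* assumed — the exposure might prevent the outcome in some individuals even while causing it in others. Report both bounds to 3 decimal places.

Let p₁ = 0.712, p₀ = 0.321.
Under exogeneity alone the bounds on PN are max{0,(p₁−p₀)/p₁} ≤ PN ≤ min{1,(1−p₀)/p₁}.
  lower = (p₁ − p₀)/p₁ = 0.391 / 0.712 ≈ 0.5492
  upper = min{1, (1 − p₀)/p₁} = 0.679 / 0.712 ≈ 0.9537

0.549 ≤ PN ≤ 0.954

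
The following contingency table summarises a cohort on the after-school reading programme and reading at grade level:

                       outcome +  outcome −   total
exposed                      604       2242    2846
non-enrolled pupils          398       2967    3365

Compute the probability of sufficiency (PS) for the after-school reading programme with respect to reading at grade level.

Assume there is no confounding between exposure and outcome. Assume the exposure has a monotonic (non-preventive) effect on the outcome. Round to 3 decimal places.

p₁ = P(outcome | exposed) = 604/2846 = 0.21223
p₀ = P(outcome | unexposed) = 398/3365 = 0.11828
Under exogeneity and monotonicity, PS = (p₁ − p₀)/(1 − p₀).
PS = (0.21223 − 0.11828) / 0.88172 ≈ 0.1066

PS ≈ 0.107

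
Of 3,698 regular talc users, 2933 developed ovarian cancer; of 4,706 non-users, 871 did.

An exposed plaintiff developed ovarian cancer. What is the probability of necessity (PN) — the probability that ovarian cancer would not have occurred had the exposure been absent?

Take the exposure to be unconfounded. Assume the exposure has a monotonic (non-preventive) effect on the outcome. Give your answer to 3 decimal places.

PN ≈ 0.767

p₁ = P(outcome | exposed) = 2933/3698 = 0.79313
p₀ = P(outcome | unexposed) = 871/4706 = 0.18508
Under exogeneity and monotonicity, PN = (p₁ − p₀) / p₁.
PN = (0.79313 − 0.18508) / 0.79313 = 0.60805 / 0.79313 ≈ 0.7666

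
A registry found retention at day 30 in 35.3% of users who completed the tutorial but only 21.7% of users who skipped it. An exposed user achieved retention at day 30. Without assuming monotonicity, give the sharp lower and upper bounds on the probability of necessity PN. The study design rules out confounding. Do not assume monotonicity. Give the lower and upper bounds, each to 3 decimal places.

p₁ = 0.353, p₀ = 0.217.
Under exogeneity alone the bounds on PN are max{0,(p₁−p₀)/p₁} ≤ PN ≤ min{1,(1−p₀)/p₁}.
  lower = (p₁ − p₀)/p₁ = 0.136 / 0.353 ≈ 0.3853
  upper = min{1, (1 − p₀)/p₁} = 0.783 / 0.353 ≈ 2.2181 → capped at 1

0.385 ≤ PN ≤ 1.000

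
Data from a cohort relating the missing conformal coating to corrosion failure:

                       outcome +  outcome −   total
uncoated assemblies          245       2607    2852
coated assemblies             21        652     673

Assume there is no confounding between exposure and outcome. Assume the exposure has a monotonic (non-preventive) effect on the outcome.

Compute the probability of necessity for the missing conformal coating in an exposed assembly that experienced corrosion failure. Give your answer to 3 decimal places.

PN ≈ 0.637

p₁ = P(outcome | exposed) = 245/2852 = 0.085905
p₀ = P(outcome | unexposed) = 21/673 = 0.031204
Under exogeneity and monotonicity, PN = (p₁ − p₀) / p₁.
PN = (0.085905 − 0.031204) / 0.085905 = 0.054701 / 0.085905 ≈ 0.6368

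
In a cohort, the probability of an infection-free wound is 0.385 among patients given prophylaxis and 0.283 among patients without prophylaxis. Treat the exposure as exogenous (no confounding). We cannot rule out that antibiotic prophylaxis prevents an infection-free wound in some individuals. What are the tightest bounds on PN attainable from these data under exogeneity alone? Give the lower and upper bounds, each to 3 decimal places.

Let p₁ = 0.385, p₀ = 0.283.
Under exogeneity alone the bounds on PN are max{0,(p₁−p₀)/p₁} ≤ PN ≤ min{1,(1−p₀)/p₁}.
  lower = (p₁ − p₀)/p₁ = 0.102 / 0.385 ≈ 0.2649
  upper = min{1, (1 − p₀)/p₁} = 0.717 / 0.385 ≈ 1.8623 → capped at 1

0.265 ≤ PN ≤ 1.000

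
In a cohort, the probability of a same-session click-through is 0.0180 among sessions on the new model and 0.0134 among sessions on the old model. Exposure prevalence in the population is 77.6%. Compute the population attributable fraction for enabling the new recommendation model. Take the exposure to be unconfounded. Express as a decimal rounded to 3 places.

PAF ≈ 0.210

Let p₁ = 0.018, p₀ = 0.0134.
Overall risk P(Y=1) = π·p₁ + (1−π)·p₀ = 0.776×0.018 + 0.224×0.0134 = 0.01697.
Under exogeneity, PAF = [P(Y=1) − p₀] / P(Y=1).
PAF = (0.01697 − 0.0134) / 0.01697 ≈ 0.2104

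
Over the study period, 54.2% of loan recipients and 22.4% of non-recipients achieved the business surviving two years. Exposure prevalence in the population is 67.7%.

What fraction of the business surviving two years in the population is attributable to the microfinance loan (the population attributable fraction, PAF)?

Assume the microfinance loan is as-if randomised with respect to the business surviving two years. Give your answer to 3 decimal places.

p₁ = 0.542, p₀ = 0.224.
Overall risk P(Y=1) = π·p₁ + (1−π)·p₀ = 0.677×0.542 + 0.323×0.224 = 0.43929.
Under exogeneity, PAF = [P(Y=1) − p₀] / P(Y=1).
PAF = (0.43929 − 0.224) / 0.43929 ≈ 0.4901

PAF ≈ 0.490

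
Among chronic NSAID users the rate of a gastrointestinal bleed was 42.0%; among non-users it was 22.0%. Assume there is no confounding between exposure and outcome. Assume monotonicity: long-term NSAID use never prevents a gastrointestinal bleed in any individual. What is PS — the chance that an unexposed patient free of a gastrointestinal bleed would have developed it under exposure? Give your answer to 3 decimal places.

PS ≈ 0.256

p₁ = 0.42, p₀ = 0.22.
Under exogeneity and monotonicity, PS = (p₁ − p₀) / (1 − p₀).
PS = (0.42 − 0.22) / (1 − 0.22) = 0.2 / 0.78 ≈ 0.2564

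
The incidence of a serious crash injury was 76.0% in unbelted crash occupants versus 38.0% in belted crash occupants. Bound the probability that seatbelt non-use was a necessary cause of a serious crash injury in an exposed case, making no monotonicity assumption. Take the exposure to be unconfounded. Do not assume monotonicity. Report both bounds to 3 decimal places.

p₁ = 0.76, p₀ = 0.38.
Under exogeneity alone the bounds on PN are max{0,(p₁−p₀)/p₁} ≤ PN ≤ min{1,(1−p₀)/p₁}.
  lower = (p₁ − p₀)/p₁ = 0.38 / 0.76 ≈ 0.5000
  upper = min{1, (1 − p₀)/p₁} = 0.62 / 0.76 ≈ 0.8158

0.500 ≤ PN ≤ 0.816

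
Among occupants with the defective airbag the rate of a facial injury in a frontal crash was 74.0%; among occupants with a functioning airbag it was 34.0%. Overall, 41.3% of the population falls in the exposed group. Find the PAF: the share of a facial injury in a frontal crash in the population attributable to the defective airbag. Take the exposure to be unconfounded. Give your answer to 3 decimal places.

p₁ = 0.74, p₀ = 0.34.
Overall risk P(Y=1) = π·p₁ + (1−π)·p₀ = 0.413×0.74 + 0.587×0.34 = 0.5052.
Under exogeneity, PAF = [P(Y=1) − p₀] / P(Y=1).
PAF = (0.5052 − 0.34) / 0.5052 ≈ 0.3270

PAF ≈ 0.327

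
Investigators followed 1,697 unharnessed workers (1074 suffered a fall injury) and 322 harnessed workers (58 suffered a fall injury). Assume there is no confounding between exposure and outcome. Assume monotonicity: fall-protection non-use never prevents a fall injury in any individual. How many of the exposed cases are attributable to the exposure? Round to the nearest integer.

p₁ = P(outcome | exposed) = 1074/1697 = 0.63288
p₀ = P(outcome | unexposed) = 58/322 = 0.18012
PN = (p₁ − p₀)/p₁ = (0.63288 − 0.18012) / 0.63288 ≈ 0.71539.
Attributable cases ≈ PN × (exposed cases) = 0.71539 × 1074 ≈ 768.33.

about 768 cases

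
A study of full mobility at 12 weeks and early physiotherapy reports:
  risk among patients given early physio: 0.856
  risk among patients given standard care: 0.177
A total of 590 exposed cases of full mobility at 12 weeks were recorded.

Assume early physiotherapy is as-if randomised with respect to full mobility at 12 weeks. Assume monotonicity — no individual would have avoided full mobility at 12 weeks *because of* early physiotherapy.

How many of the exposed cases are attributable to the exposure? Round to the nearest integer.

Let p₁ = 0.856, p₀ = 0.177.
PN = (p₁ − p₀)/p₁ = (0.856 − 0.177) / 0.856 ≈ 0.79322.
Attributable cases ≈ PN × (exposed cases) = 0.79322 × 590 ≈ 468.00.

about 468 cases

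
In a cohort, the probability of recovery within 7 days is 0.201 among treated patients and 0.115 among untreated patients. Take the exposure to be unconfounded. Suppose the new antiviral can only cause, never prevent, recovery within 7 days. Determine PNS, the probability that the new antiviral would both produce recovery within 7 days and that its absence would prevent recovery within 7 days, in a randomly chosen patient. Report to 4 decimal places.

PNS ≈ 0.0860

Let p₁ = 0.201, p₀ = 0.115.
Under exogeneity and monotonicity, PNS = p₁ − p₀.
PNS = 0.201 − 0.115 = 0.086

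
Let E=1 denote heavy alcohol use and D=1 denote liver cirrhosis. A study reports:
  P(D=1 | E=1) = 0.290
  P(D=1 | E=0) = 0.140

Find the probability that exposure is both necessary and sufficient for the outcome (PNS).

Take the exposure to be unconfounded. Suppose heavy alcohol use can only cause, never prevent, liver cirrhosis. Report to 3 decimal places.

PNS ≈ 0.150

Let p₁ = 0.29, p₀ = 0.14.
Under exogeneity and monotonicity, PNS = p₁ − p₀.
PNS = 0.29 − 0.14 = 0.15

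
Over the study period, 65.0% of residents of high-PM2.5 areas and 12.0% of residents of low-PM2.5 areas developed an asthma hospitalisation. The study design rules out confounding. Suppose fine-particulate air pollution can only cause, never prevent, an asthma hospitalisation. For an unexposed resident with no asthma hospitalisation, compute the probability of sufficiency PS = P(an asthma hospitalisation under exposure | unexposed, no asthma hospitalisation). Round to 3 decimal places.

p₁ = 0.65, p₀ = 0.12.
Under exogeneity and monotonicity, PS = (p₁ − p₀) / (1 − p₀).
PS = (0.65 − 0.12) / (1 − 0.12) = 0.53 / 0.88 ≈ 0.6023

PS ≈ 0.602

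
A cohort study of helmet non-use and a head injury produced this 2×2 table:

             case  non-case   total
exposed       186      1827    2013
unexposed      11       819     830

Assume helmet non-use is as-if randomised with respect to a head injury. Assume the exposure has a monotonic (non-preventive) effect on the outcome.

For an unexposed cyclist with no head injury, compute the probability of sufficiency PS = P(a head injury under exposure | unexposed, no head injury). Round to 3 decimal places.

PS ≈ 0.080

p₁ = P(outcome | exposed) = 186/2013 = 0.092399
p₀ = P(outcome | unexposed) = 11/830 = 0.013253
Under exogeneity and monotonicity, PS = (p₁ − p₀) / (1 − p₀).
PS = (0.092399 − 0.013253) / (1 − 0.013253) = 0.079146 / 0.98675 ≈ 0.0802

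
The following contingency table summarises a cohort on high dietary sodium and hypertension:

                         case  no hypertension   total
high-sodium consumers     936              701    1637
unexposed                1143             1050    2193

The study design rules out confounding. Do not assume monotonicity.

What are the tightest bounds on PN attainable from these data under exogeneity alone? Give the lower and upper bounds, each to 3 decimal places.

p₁ = P(outcome | exposed) = 936/1637 = 0.57178
p₀ = P(outcome | unexposed) = 1143/2193 = 0.5212
Under exogeneity alone the bounds on PN are max{0,(p₁−p₀)/p₁} ≤ PN ≤ min{1,(1−p₀)/p₁}.
  lower = (p₁ − p₀)/p₁ = 0.050574 / 0.57178 ≈ 0.0885
  upper = min{1, (1 − p₀)/p₁} = 0.4788 / 0.57178 ≈ 0.8374

0.088 ≤ PN ≤ 0.837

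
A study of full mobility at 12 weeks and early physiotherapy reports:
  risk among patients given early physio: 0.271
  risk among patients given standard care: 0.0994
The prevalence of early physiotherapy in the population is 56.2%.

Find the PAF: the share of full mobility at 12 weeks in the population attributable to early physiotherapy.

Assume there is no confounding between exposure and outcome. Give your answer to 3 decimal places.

PAF ≈ 0.492

Let p₁ = 0.271, p₀ = 0.0994.
Overall risk P(Y=1) = π·p₁ + (1−π)·p₀ = 0.562×0.271 + 0.438×0.0994 = 0.19584.
Under exogeneity, PAF = [P(Y=1) − p₀] / P(Y=1).
PAF = (0.19584 − 0.0994) / 0.19584 ≈ 0.4924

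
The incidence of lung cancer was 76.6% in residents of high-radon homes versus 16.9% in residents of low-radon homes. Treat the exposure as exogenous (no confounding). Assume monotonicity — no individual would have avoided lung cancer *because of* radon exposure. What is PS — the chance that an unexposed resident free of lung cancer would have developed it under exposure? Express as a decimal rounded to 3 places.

PS ≈ 0.718

p₁ = 0.766, p₀ = 0.169.
Under exogeneity and monotonicity, PS = (p₁ − p₀) / (1 − p₀).
PS = (0.766 − 0.169) / (1 − 0.169) = 0.597 / 0.831 ≈ 0.7184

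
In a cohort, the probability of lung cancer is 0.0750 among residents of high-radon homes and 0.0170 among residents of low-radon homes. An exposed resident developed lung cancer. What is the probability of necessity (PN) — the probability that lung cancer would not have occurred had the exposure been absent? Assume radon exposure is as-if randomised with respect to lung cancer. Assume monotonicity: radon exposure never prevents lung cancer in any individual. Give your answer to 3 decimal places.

Let p₁ = 0.075, p₀ = 0.017.
Under exogeneity and monotonicity, PN = (p₁ − p₀) / p₁.
PN = (0.075 − 0.017) / 0.075 = 0.058 / 0.075 ≈ 0.7733

PN ≈ 0.773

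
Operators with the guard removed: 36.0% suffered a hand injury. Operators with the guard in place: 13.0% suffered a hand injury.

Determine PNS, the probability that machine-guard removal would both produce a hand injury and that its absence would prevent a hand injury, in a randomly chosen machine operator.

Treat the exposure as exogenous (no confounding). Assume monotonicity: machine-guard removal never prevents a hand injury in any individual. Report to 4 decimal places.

PNS ≈ 0.2300

p₁ = 0.36, p₀ = 0.13.
Under exogeneity and monotonicity, PNS = p₁ − p₀.
PNS = 0.36 − 0.13 = 0.23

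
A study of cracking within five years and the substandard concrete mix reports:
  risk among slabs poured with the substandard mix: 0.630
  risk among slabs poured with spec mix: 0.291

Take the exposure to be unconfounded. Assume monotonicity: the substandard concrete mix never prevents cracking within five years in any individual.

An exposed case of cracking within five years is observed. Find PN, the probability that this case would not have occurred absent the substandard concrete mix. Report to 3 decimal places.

PN ≈ 0.538

Let p₁ = 0.63, p₀ = 0.291.
Under exogeneity and monotonicity, PN = (p₁ − p₀) / p₁.
PN = (0.63 − 0.291) / 0.63 = 0.339 / 0.63 ≈ 0.5381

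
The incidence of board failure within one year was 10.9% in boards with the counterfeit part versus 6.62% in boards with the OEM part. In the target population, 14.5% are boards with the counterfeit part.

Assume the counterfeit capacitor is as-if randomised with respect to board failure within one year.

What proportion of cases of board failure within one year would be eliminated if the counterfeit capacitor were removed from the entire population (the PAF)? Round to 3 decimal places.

p₁ = 0.109, p₀ = 0.0662.
Overall risk P(Y=1) = π·p₁ + (1−π)·p₀ = 0.145×0.109 + 0.855×0.0662 = 0.072406.
Under exogeneity, PAF = [P(Y=1) − p₀] / P(Y=1).
PAF = (0.072406 − 0.0662) / 0.072406 ≈ 0.0857

PAF ≈ 0.086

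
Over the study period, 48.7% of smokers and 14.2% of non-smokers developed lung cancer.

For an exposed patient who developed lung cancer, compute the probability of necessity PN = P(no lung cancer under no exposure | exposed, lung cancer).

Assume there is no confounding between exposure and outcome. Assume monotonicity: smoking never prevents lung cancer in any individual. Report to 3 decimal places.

p₁ = 0.487, p₀ = 0.142.
Under exogeneity and monotonicity, PN = (p₁ − p₀) / p₁.
PN = (0.487 − 0.142) / 0.487 = 0.345 / 0.487 ≈ 0.7084

PN ≈ 0.708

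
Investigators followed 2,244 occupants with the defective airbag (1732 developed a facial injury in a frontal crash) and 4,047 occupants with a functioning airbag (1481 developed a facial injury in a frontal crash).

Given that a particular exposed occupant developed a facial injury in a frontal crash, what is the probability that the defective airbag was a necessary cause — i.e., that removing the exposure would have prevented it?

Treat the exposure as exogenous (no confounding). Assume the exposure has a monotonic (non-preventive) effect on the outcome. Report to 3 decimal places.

p₁ = P(outcome | exposed) = 1732/2244 = 0.77184
p₀ = P(outcome | unexposed) = 1481/4047 = 0.36595
Under exogeneity and monotonicity, PN = (p₁ − p₀) / p₁.
PN = (0.77184 − 0.36595) / 0.77184 = 0.40589 / 0.77184 ≈ 0.5259

PN ≈ 0.526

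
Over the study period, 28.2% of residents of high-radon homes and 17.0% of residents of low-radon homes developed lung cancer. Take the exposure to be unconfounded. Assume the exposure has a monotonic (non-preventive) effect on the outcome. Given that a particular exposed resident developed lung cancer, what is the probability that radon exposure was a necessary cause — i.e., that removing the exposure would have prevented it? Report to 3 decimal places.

PN ≈ 0.397

p₁ = 0.282, p₀ = 0.17.
Under exogeneity and monotonicity, PN = (p₁ − p₀) / p₁.
PN = (0.282 − 0.17) / 0.282 = 0.112 / 0.282 ≈ 0.3972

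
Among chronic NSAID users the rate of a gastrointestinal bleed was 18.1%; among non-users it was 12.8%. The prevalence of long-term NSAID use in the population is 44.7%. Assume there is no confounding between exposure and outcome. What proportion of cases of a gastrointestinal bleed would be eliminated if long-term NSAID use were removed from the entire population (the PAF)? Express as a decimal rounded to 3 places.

PAF ≈ 0.156

p₁ = 0.181, p₀ = 0.128.
Overall risk P(Y=1) = π·p₁ + (1−π)·p₀ = 0.447×0.181 + 0.553×0.128 = 0.15169.
Under exogeneity, PAF = [P(Y=1) − p₀] / P(Y=1).
PAF = (0.15169 − 0.128) / 0.15169 ≈ 0.1562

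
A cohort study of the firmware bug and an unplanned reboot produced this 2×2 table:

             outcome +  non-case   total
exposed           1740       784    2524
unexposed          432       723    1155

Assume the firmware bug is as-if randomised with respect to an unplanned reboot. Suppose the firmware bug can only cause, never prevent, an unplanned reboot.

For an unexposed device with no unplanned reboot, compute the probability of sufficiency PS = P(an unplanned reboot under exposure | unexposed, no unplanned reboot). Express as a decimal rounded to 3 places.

p₁ = P(outcome | exposed) = 1740/2524 = 0.68938
p₀ = P(outcome | unexposed) = 432/1155 = 0.37403
Under exogeneity and monotonicity, PS = (p₁ − p₀)/(1 − p₀).
PS = (0.68938 − 0.37403) / 0.62597 ≈ 0.5038

PS ≈ 0.504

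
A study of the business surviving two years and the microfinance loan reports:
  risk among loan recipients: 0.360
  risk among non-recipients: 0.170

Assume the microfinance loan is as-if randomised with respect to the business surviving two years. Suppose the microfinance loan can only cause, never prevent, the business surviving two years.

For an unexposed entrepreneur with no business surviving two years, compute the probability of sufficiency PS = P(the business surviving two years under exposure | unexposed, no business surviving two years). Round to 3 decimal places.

Let p₁ = 0.36, p₀ = 0.17.
Under exogeneity and monotonicity, PS = (p₁ − p₀) / (1 − p₀).
PS = (0.36 − 0.17) / (1 − 0.17) = 0.19 / 0.83 ≈ 0.2289

PS ≈ 0.229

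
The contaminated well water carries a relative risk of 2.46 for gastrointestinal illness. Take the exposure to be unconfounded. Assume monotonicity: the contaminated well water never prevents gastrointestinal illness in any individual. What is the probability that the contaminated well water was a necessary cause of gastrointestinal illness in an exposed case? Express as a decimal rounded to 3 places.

Under exogeneity and monotonicity, PN = (RR − 1) / RR = 1 − 1/RR.
PN = (2.46 − 1) / 2.46 = 1.46 / 2.46 ≈ 0.5935

PN ≈ 0.593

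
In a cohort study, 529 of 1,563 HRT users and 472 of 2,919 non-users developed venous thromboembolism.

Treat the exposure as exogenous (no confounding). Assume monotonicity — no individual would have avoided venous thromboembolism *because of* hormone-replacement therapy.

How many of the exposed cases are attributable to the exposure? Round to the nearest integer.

p₁ = P(outcome | exposed) = 529/1563 = 0.33845
p₀ = P(outcome | unexposed) = 472/2919 = 0.1617
PN = (p₁ − p₀)/p₁ = (0.33845 − 0.1617) / 0.33845 ≈ 0.52224.
Attributable cases ≈ PN × (exposed cases) = 0.52224 × 529 ≈ 276.26.

about 276 cases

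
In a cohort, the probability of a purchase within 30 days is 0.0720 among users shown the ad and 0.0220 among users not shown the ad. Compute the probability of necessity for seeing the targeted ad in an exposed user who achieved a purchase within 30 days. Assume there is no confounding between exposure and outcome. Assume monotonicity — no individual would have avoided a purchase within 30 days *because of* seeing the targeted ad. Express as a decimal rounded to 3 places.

PN ≈ 0.694

Let p₁ = 0.072, p₀ = 0.022.
Under exogeneity and monotonicity, PN = (p₁ − p₀) / p₁.
PN = (0.072 − 0.022) / 0.072 = 0.05 / 0.072 ≈ 0.6944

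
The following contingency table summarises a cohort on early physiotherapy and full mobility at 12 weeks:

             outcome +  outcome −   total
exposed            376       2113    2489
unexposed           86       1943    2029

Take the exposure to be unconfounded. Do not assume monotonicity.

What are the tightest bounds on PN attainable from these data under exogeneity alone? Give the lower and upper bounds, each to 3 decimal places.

p₁ = P(outcome | exposed) = 376/2489 = 0.15106
p₀ = P(outcome | unexposed) = 86/2029 = 0.042385
Under exogeneity alone the bounds on PN are max{0,(p₁−p₀)/p₁} ≤ PN ≤ min{1,(1−p₀)/p₁}.
  lower = (p₁ − p₀)/p₁ = 0.10868 / 0.15106 ≈ 0.7194
  upper = min{1, (1 − p₀)/p₁} = 0.95761 / 0.15106 ≈ 6.3391 → capped at 1

0.719 ≤ PN ≤ 1.000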